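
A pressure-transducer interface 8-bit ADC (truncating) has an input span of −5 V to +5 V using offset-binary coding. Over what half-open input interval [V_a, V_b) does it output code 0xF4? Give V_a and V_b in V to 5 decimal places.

LSB = 10/2^8 = 39.062 mV.
Code 0xF4 = 244 decimal.
V_a = V_low + 244·LSB = 4.53125 V; V_b = V_low + 245·LSB = 4.57031 V.

[4.53125 V, 4.57031 V)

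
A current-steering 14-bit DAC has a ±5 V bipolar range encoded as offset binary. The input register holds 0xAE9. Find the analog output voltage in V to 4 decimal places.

-3.2953 V

LSB = 10 V / 2^14 = 0.610 mV.
Code 0xAE9 = 2793 decimal.
V_out = (−5) + 2793 × 0.000610352 V = -3.29529 V.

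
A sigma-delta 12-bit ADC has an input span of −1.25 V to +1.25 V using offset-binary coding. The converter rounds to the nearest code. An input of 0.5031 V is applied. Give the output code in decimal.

code 2872

Full-scale span = 2.5 V; LSB = 2.5/2^12 = 0.610 mV.
(V_in − V_low)/LSB = (0.5031 − (−1.25)) / 0.000610352 = 2872.279.
round(2872.279) = 2872.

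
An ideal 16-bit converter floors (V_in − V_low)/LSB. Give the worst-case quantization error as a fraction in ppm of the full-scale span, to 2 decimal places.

Truncating → worst-case error = 1 LSB = V_FS/2^16, so 1e+06/65536 = 15.2588 ppm of full scale.

15.26 ppm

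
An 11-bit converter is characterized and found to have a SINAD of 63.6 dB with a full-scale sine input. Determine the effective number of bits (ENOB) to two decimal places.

ENOB = (SINAD − 1.76) / 6.02 = (63.6 − 1.76)/6.02 = 10.272.

10.27 bits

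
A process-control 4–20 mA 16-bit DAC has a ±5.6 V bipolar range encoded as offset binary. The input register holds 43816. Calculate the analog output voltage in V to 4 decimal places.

LSB = 11.2 V / 2^16 = 170.90 µV.
V_out = (−5.6) + 43816 × 0.000170898 V = 1.88809 V.

1.8881 V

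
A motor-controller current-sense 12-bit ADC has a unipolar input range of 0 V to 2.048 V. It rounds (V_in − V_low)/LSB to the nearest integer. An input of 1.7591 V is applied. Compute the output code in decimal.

Full-scale span = 2.048 V; LSB = 2.048/2^12 = 0.500 mV.
Input sits at 3518.200 steps above V_low.
round(3518.200) = 3518.

code 3518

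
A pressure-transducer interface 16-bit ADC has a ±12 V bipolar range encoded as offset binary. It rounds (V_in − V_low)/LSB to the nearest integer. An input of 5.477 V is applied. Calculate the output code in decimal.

With 65536 levels over 24 V, one step is 366.21 µV.
Input sits at 47723.861 steps above V_low.
Round → code 47724.

code 47724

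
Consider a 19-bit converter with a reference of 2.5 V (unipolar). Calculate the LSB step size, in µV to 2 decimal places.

Full-scale span = 2.5 V.
LSB = 2.5 / 2^19 = 2.5 / 524288 = 4.76837e-06 V = 4.77 µV.

4.77 µV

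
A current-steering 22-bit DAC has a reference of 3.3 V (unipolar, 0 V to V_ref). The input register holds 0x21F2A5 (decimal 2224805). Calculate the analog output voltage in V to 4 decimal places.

LSB = 3.3 V / 2^22 = 0.79 µV.
Code 0x21F2A5 = 2224805 decimal.
V_out = 0 + 2224805 × 7.86781e-07 V = 1.75043 V.

1.7504 V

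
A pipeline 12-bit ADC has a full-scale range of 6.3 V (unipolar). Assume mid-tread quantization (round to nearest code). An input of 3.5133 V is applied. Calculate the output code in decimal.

code 2284

LSB = 6.3 V / 4096 = 1.538 mV.
(V_in − V_low)/LSB = (3.5133 − 0) / 0.00153809 = 2284.203.
So the output code is 2284.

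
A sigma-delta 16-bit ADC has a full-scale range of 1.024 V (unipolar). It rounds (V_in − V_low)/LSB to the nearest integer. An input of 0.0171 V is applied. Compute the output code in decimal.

LSB = 1.024 V / 65536 = 15.62 µV.
(V_in − V_low)/LSB = (0.0171 − 0) / 1.5625e-05 = 1094.400.
round(1094.400) = 1094.

code 1094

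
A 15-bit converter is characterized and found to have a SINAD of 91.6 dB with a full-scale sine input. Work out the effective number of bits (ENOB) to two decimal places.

14.92 bits

ENOB = (SINAD − 1.76) / 6.02 = (91.6 − 1.76)/6.02 = 14.924.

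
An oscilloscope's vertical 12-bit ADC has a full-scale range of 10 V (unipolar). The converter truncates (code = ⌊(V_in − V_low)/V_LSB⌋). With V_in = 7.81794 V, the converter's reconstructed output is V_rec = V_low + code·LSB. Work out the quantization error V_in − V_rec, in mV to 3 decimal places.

0.557 mV

One LSB is 10 V / 4096 = 2.441 mV.
(7.81794 − 0)/0.00244141 = 3202.2282; ⌊·⌋ gives code 3202.
Code 3202 maps back to 0 + 3202×0.00244141 V = 7.8173828 V.
V_in − V_rec = 0.000557187 V = 0.557 mV.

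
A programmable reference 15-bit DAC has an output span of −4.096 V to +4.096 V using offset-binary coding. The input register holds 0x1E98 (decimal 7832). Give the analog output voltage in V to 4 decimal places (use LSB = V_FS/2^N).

-2.1380 V

LSB = 8.192 V / 2^15 = 250.00 µV.
Code 0x1E98 = 7832 decimal.
V_out = (−4.096) + 7832 × 0.00025 V = -2.138 V.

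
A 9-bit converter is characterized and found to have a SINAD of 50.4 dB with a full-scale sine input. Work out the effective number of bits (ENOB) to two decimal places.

ENOB = (SINAD − 1.76) / 6.02 = (50.4 − 1.76)/6.02 = 8.080.

8.08 bits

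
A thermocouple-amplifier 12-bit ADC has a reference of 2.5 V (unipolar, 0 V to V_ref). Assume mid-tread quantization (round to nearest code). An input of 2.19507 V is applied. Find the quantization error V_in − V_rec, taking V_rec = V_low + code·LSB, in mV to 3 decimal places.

0.246 mV

LSB = 2.5/2^12 = 0.610 mV.
(V_in − V_low)/LSB = (2.19507 − 0)/0.000610352 = 3596.4027 → code 3596 (round).
Reconstructed: 2.1948242 V.
Error = 2.19507 − 2.1948242 = 0.000245781 V = 0.246 mV.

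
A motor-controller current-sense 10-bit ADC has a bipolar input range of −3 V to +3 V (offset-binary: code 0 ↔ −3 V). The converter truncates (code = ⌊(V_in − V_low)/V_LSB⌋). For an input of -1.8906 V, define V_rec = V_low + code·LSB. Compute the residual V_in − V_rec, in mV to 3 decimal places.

1.978 mV

LSB = 6/2^10 = 5.859 mV.
(V_in − V_low)/LSB = (-1.8906 − (−3))/0.00585938 = 189.3376 → code 189 (floor).
V_rec = (−3) + 189·0.00585938 = -1.8925781 V.
Difference: 0.00197812 V → 1.978 mV.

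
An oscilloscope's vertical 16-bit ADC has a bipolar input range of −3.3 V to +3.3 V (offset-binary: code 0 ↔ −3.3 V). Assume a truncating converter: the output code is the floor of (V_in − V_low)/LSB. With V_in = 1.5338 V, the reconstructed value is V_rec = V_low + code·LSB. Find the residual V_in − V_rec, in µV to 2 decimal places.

LSB = 6.6/2^16 = 100.71 µV.
(V_in − V_low)/LSB = (1.5338 − (−3.3))/0.000100708 = 47998.1692 → code 47998 (floor).
V_rec = (−3.3) + 47998·0.000100708 = 1.533783 V.
V_in − V_rec = 1.7041e-05 V = 17.04 µV.

17.04 µV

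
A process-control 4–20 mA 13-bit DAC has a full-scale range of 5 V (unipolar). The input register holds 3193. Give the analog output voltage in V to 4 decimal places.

LSB = 5 V / 2^13 = 0.610 mV.
V_out = 0 + 3193 × 0.000610352 V = 1.94885 V.

1.9489 V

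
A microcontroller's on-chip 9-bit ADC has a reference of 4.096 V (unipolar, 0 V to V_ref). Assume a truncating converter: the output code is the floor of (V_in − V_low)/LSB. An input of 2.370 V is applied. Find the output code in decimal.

code 296

LSB = 4.096 V / 512 = 8.000 mV.
Input sits at 296.250 steps above V_low.
So the output code is 296.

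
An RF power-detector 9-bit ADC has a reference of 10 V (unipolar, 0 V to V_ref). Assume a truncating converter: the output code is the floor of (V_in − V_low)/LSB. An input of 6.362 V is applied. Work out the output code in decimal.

LSB = 10 V / 512 = 19.531 mV.
(V_in − V_low)/LSB = (6.362 − 0) / 0.0195312 = 325.734.
Floor → code 325.

code 325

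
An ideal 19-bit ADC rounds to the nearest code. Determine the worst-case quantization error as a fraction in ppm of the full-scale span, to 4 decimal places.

Rounding → worst-case error = ½ LSB = V_FS/2^20, so 1e+06/1048576 = 0.953674 ppm of full scale.

0.9537 ppm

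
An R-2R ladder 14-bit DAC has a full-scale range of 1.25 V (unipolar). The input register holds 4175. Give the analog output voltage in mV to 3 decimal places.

LSB = 1.25 V / 2^14 = 76.29 µV.
V_out = 0 + 4175 × 7.62939e-05 V = 0.318527 V.
= 318.527 mV.

318.527 mV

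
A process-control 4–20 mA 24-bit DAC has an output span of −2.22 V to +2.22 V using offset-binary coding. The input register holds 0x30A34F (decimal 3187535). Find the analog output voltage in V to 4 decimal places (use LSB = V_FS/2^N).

-1.3764 V

LSB = 4.44 V / 2^24 = 0.26 µV.
Code 0x30A34F = 3187535 decimal.
V_out = (−2.22) + 3187535 × 2.64645e-07 V = -1.37644 V.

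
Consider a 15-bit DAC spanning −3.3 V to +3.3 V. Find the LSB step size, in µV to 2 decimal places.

Full-scale span = 6.6 V.
LSB = 6.6 / 2^15 = 6.6 / 32768 = 0.000201416 V = 201.42 µV.

201.42 µV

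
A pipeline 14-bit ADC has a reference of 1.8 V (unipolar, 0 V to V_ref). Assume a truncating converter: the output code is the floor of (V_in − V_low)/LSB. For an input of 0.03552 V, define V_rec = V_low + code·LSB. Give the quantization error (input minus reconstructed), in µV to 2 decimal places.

LSB = 1.8/2^14 = 109.86 µV.
(V_in − V_low)/LSB = (0.03552 − 0)/0.000109863 = 323.3109 → code 323 (floor).
Reconstructed: 0.03548584 V.
V_in − V_rec = 3.41602e-05 V = 34.16 µV.

34.16 µV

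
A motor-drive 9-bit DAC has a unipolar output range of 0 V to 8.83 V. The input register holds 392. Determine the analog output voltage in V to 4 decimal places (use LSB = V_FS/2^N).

6.7605 V

LSB = 8.83 V / 2^9 = 17.246 mV.
V_out = 0 + 392 × 0.0172461 V = 6.76047 V.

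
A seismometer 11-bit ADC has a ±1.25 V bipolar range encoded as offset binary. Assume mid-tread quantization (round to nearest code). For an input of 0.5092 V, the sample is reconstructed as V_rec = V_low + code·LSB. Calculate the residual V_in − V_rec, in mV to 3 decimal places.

0.167 mV

One LSB is 2.5 V / 2048 = 1.221 mV.
(0.5092 − (−1.25))/0.0012207 = 1441.1366; round gives code 1441.
V_rec = (−1.25) + 1441·0.0012207 = 0.5090332 V.
Error = 0.5092 − 0.5090332 = 0.000166797 V = 0.167 mV.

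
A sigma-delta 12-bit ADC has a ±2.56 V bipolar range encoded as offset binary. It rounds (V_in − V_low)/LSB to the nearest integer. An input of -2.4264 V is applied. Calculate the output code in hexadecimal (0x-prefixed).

code 0x6B (decimal 107)

Full-scale span = 5.12 V; LSB = 5.12/2^12 = 1.250 mV.
Input sits at 106.880 steps above V_low.
So the output code is 107.
In hexadecimal (0x-prefixed): 0x6B.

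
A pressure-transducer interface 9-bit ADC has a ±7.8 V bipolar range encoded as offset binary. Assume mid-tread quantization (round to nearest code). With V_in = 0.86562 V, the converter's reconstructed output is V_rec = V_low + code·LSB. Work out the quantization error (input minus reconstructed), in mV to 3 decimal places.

12.495 mV

LSB = 15.6/2^9 = 30.469 mV.
(V_in − V_low)/LSB = (0.86562 − (−7.8))/0.0304687 = 284.4101 → code 284 (round).
Code 284 maps back to (−7.8) + 284×0.0304687 V = 0.853125 V.
V_in − V_rec = 0.012495 V = 12.495 mV.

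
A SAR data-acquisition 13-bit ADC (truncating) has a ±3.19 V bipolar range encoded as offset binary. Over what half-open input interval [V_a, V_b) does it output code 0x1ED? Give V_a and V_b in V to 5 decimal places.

[-2.80605 V, -2.80527 V)

LSB = 6.38/2^13 = 0.779 mV.
Code 0x1ED = 493 decimal.
V_a = V_low + 493·LSB = -2.80605 V; V_b = V_low + 494·LSB = -2.80527 V.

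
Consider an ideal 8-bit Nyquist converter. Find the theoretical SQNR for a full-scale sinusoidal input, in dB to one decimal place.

SNR ≈ 6.02·N + 1.76 dB = 6.02·8 + 1.76 = 49.92 dB.

49.9 dB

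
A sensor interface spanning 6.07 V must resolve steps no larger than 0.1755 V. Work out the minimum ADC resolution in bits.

Number of steps required ≥ 6.07 V / 0.1755 V = 34.59.
Need 2^N ≥ 34.59; 2^5 = 32, 2^6 = 64.
Minimum N = 6.

6 bits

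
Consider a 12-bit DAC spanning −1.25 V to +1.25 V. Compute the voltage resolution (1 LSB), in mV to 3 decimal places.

0.610 mV

Full-scale span = 2.5 V.
LSB = 2.5 / 2^12 = 2.5 / 4096 = 0.000610352 V = 0.610 mV.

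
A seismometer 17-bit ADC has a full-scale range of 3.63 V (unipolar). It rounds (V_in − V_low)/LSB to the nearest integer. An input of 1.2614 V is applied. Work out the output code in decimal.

code 45547

Full-scale span = 3.63 V; LSB = 3.63/2^17 = 27.69 µV.
(V_in − V_low)/LSB = (1.2614 − 0) / 2.76947e-05 = 45546.617.
round(45546.617) = 45547.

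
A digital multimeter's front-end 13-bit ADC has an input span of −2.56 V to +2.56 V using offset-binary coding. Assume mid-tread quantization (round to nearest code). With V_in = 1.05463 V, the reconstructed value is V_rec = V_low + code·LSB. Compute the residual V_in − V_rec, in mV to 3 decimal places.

Step size: 5.12 V ÷ 2^13 = 0.625 mV.
(1.05463 − (−2.56))/0.000625 = 5783.4080; round gives code 5783.
V_rec = (−2.56) + 5783·0.000625 = 1.054375 V.
V_in − V_rec = 0.000255 V = 0.255 mV.

0.255 mV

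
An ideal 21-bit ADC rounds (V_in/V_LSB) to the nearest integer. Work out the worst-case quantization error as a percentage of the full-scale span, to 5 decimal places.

Rounding → worst-case error = ½ LSB = V_FS/2^22, so 100/4194304 = 2.38419e-05 % of full scale.

0.00002 %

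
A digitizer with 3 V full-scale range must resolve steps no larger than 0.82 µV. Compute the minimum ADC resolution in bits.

Number of steps required ≥ 3 V / 0.82 µV = 3658536.59.
Need 2^N ≥ 3658536.59; 2^21 = 2097152, 2^22 = 4194304.
Minimum N = 22.

22 bits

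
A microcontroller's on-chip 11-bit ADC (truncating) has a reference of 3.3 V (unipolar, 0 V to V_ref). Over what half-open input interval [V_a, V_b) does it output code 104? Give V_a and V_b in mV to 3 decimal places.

[167.578 mV, 169.189 mV)

LSB = 3.3/2^11 = 1.611 mV.
V_a = V_low + 104·LSB = 0.167578 V; V_b = V_low + 105·LSB = 0.169189 V.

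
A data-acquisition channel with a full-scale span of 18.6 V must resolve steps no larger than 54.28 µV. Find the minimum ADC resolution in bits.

Number of steps required ≥ 18.6 V / 54.28 µV = 342667.65.
Need 2^N ≥ 342667.65; 2^18 = 262144, 2^19 = 524288.
Minimum N = 19.

19 bits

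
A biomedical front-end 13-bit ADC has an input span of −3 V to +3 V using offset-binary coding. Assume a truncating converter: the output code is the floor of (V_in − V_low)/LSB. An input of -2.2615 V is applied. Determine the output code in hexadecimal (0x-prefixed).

With 8192 levels over 6 V, one step is 0.732 mV.
(V_in − V_low)/LSB = (-2.2615 − (−3)) / 0.000732422 = 1008.299.
⌊·⌋(1008.299) = 1008.
In hexadecimal (0x-prefixed): 0x3F0.

code 0x3F0 (decimal 1008)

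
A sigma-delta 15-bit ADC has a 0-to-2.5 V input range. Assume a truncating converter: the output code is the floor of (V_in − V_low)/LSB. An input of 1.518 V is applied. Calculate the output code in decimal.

code 19896

With 32768 levels over 2.5 V, one step is 76.29 µV.
Input sits at 19896.730 steps above V_low.
So the output code is 19896.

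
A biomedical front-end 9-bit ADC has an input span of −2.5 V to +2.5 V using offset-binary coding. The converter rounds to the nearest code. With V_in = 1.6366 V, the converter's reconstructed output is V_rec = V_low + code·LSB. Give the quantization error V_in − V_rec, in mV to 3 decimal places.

One LSB is 5 V / 512 = 9.766 mV.
Scaled input = 423.5878 LSBs, so code = 424.
V_rec = (−2.5) + 424·0.00976562 = 1.640625 V.
Difference: -0.004025 V → -4.025 mV.

-4.025 mV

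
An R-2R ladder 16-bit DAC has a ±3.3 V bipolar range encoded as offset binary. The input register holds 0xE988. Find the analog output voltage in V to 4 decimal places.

2.7207 V

LSB = 6.6 V / 2^16 = 100.71 µV.
Code 0xE988 = 59784 decimal.
V_out = (−3.3) + 59784 × 0.000100708 V = 2.72073 V.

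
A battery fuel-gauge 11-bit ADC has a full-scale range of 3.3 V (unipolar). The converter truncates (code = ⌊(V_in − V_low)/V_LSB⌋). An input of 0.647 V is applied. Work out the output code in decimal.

code 401

LSB = 3.3 V / 2048 = 1.611 mV.
(V_in − V_low)/LSB = (0.647 − 0) / 0.00161133 = 401.532.
⌊·⌋(401.532) = 401.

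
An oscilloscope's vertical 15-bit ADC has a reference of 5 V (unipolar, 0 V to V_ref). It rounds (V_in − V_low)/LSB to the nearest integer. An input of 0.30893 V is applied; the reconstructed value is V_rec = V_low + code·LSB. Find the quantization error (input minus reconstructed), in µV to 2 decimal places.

-60.48 µV

One LSB is 5 V / 32768 = 152.59 µV.
Scaled input = 2024.6036 LSBs, so code = 2025.
V_rec = 0 + 2025·0.000152588 = 0.30899048 V.
Difference: -6.04785e-05 V → -60.48 µV.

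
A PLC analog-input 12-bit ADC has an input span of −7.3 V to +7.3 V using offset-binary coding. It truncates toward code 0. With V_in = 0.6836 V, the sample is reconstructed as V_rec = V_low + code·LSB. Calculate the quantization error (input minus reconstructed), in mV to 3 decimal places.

2.789 mV

LSB = 14.6/2^12 = 3.564 mV.
(V_in − V_low)/LSB = (0.6836 − (−7.3))/0.00356445 = 2239.7826 → code 2239 (floor).
V_rec = (−7.3) + 2239·0.00356445 = 0.68081055 V.
Error = 0.6836 − 0.68081055 = 0.00278945 V = 2.789 mV.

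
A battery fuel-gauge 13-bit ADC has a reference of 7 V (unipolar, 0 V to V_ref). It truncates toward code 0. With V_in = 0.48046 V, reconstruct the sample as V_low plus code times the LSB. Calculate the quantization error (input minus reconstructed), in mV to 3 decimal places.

One LSB is 7 V / 8192 = 0.854 mV.
(V_in − V_low)/LSB = (0.48046 − 0)/0.000854492 = 562.2755 → code 562 (floor).
V_rec = 0 + 562·0.000854492 = 0.48022461 V.
Error = 0.48046 − 0.48022461 = 0.000235391 V = 0.235 mV.

0.235 mV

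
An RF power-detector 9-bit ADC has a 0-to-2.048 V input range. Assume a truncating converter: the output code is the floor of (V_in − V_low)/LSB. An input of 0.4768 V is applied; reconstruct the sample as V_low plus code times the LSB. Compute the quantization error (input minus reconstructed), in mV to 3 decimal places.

LSB = 2.048/2^9 = 4.000 mV.
(V_in − V_low)/LSB = (0.4768 − 0)/0.004 = 119.2000 → code 119 (floor).
V_rec = 0 + 119·0.004 = 0.476 V.
V_in − V_rec = 0.0008 V = 0.800 mV.

0.800 mV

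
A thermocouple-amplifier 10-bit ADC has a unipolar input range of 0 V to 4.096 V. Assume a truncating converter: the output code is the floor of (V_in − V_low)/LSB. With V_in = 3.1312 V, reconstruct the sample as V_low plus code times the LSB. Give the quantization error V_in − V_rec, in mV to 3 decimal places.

3.200 mV

One LSB is 4.096 V / 1024 = 4.000 mV.
(3.1312 − 0)/0.004 = 782.8000; ⌊·⌋ gives code 782.
Code 782 maps back to 0 + 782×0.004 V = 3.128 V.
Difference: 0.0032 V → 3.200 mV.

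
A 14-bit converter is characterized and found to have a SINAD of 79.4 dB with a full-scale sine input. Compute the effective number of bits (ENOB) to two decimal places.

ENOB = (SINAD − 1.76) / 6.02 = (79.4 − 1.76)/6.02 = 12.897.

12.90 bits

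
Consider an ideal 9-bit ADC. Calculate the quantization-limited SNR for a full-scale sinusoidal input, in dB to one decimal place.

SNR ≈ 6.02·N + 1.76 dB = 6.02·9 + 1.76 = 55.94 dB.

55.9 dB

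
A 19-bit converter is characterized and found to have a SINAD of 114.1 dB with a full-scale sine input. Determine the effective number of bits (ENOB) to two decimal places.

18.66 bits

ENOB = (SINAD − 1.76) / 6.02 = (114.1 − 1.76)/6.02 = 18.661.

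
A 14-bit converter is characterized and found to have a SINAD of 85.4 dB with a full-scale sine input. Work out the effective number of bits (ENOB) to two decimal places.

13.89 bits

ENOB = (SINAD − 1.76) / 6.02 = (85.4 − 1.76)/6.02 = 13.894.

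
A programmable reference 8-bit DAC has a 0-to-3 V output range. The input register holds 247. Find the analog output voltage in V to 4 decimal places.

LSB = 3 V / 2^8 = 11.719 mV.
V_out = 0 + 247 × 0.0117188 V = 2.89453 V.

2.8945 V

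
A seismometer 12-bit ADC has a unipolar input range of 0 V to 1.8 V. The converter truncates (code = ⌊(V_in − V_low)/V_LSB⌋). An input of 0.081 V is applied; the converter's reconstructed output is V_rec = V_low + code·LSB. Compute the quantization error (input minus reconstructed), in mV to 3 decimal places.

One LSB is 1.8 V / 4096 = 439.45 µV.
Scaled input = 184.3200 LSBs, so code = 184.
V_rec = 0 + 184·0.000439453 = 0.080859375 V.
Error = 0.081 − 0.080859375 = 0.000140625 V = 0.141 mV.

0.141 mV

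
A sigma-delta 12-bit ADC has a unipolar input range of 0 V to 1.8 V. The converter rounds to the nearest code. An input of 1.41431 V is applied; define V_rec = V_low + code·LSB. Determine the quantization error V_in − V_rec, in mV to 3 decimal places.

Step size: 1.8 V ÷ 2^12 = 439.45 µV.
(V_in − V_low)/LSB = (1.41431 − 0)/0.000439453 = 3218.3410 → code 3218 (round).
Code 3218 maps back to 0 + 3218×0.000439453 V = 1.4141602 V.
V_in − V_rec = 0.000149844 V = 0.150 mV.

0.150 mV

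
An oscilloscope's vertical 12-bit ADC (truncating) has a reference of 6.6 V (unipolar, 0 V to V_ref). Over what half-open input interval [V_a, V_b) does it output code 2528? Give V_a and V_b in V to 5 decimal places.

LSB = 6.6/2^12 = 1.611 mV.
V_a = V_low + 2528·LSB = 4.07344 V; V_b = V_low + 2529·LSB = 4.07505 V.

[4.07344 V, 4.07505 V)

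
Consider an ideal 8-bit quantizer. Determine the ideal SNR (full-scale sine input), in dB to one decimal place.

SNR ≈ 6.02·N + 1.76 dB = 6.02·8 + 1.76 = 49.92 dB.

49.9 dB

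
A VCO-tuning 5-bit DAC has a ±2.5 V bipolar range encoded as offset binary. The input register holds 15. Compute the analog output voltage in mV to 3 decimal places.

LSB = 5 V / 2^5 = 156.250 mV.
V_out = (−2.5) + 15 × 0.15625 V = -0.15625 V.
= -156.250 mV.

-156.250 mV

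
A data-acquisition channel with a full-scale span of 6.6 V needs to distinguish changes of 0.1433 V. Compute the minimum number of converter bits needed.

Number of steps required ≥ 6.6 V / 0.1433 V = 46.06.
Need 2^N ≥ 46.06; 2^5 = 32, 2^6 = 64.
Minimum N = 6.

6 bits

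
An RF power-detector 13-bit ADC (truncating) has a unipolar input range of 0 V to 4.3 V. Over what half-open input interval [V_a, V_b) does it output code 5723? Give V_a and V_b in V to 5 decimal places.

[3.00402 V, 3.00454 V)

LSB = 4.3/2^13 = 0.525 mV.
V_a = V_low + 5723·LSB = 3.00402 V; V_b = V_low + 5724·LSB = 3.00454 V.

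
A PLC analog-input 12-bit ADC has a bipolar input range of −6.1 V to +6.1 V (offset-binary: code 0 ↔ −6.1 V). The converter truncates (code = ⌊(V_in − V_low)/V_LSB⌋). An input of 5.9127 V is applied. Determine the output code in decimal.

Full-scale span = 12.2 V; LSB = 12.2/2^12 = 2.979 mV.
(V_in − V_low)/LSB = (5.9127 − (−6.1)) / 0.00297852 = 4033.116.
Floor → code 4033.

code 4033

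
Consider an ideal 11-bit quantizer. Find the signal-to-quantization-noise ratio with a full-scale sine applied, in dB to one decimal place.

68.0 dB

SNR ≈ 6.02·N + 1.76 dB = 6.02·11 + 1.76 = 67.98 dB.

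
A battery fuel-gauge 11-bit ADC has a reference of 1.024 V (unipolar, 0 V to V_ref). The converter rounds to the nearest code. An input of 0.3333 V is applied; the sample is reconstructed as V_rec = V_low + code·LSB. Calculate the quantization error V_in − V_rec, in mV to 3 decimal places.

-0.200 mV

LSB = 1.024/2^11 = 0.500 mV.
Scaled input = 666.6000 LSBs, so code = 667.
Code 667 maps back to 0 + 667×0.0005 V = 0.3335 V.
Difference: -0.0002 V → -0.200 mV.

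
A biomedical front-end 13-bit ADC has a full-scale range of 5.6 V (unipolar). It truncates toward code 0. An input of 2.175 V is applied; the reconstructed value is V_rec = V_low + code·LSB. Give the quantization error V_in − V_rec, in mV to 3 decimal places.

LSB = 5.6/2^13 = 0.684 mV.
Scaled input = 3181.7143 LSBs, so code = 3181.
V_rec = 0 + 3181·0.000683594 = 2.1745117 V.
Error = 2.175 − 2.1745117 = 0.000488281 V = 0.488 mV.

0.488 mV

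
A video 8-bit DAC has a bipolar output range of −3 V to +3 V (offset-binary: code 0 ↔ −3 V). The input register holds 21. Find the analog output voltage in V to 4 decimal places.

-2.5078 V

LSB = 6 V / 2^8 = 23.438 mV.
V_out = (−3) + 21 × 0.0234375 V = -2.50781 V.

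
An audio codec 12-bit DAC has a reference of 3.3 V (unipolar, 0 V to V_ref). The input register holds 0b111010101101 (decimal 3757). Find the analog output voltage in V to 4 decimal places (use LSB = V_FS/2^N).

LSB = 3.3 V / 2^12 = 0.806 mV.
Code 0b111010101101 = 3757 decimal.
V_out = 0 + 3757 × 0.000805664 V = 3.02688 V.

3.0269 V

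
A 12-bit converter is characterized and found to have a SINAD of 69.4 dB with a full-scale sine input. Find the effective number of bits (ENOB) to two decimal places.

11.24 bits

ENOB = (SINAD − 1.76) / 6.02 = (69.4 − 1.76)/6.02 = 11.236.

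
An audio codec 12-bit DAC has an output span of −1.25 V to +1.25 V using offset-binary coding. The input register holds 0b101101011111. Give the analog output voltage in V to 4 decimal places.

LSB = 2.5 V / 2^12 = 0.610 mV.
Code 0b101101011111 = 2911 decimal.
V_out = (−1.25) + 2911 × 0.000610352 V = 0.526733 V.

0.5267 V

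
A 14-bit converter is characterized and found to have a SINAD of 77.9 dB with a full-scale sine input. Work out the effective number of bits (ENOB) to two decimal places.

ENOB = (SINAD − 1.76) / 6.02 = (77.9 − 1.76)/6.02 = 12.648.

12.65 bits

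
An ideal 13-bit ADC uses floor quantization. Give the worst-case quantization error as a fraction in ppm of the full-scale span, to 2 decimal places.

Truncating → worst-case error = 1 LSB = V_FS/2^13, so 1e+06/8192 = 122.07 ppm of full scale.

122.07 ppm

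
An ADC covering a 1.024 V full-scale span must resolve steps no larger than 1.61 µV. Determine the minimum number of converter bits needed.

Number of steps required ≥ 1.024 V / 1.61 µV = 636024.84.
Need 2^N ≥ 636024.84; 2^19 = 524288, 2^20 = 1048576.
Minimum N = 20.

20 bits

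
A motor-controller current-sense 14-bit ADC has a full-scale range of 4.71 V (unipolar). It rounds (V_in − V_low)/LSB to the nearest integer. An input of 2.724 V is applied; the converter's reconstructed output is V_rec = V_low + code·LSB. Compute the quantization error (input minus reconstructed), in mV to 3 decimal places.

Step size: 4.71 V ÷ 2^14 = 287.48 µV.
(V_in − V_low)/LSB = (2.724 − 0)/0.000287476 = 9475.5873 → code 9476 (round).
V_rec = 0 + 9476·0.000287476 = 2.7241187 V.
Error = 2.724 − 2.7241187 = -0.000118652 V = -0.119 mV.

-0.119 mV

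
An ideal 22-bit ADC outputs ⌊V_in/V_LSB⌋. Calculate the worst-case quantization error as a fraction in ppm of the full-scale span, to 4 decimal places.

0.2384 ppm

Truncating → worst-case error = 1 LSB = V_FS/2^22, so 1e+06/4194304 = 0.238419 ppm of full scale.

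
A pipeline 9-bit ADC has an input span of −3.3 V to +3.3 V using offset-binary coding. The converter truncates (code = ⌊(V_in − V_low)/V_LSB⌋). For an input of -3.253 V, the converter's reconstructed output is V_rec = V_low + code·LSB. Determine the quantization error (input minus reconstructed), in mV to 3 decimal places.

8.328 mV

LSB = 6.6/2^9 = 12.891 mV.
(-3.253 − (−3.3))/0.0128906 = 3.6461; ⌊·⌋ gives code 3.
Code 3 maps back to (−3.3) + 3×0.0128906 V = -3.2613281 V.
V_in − V_rec = 0.00832813 V = 8.328 mV.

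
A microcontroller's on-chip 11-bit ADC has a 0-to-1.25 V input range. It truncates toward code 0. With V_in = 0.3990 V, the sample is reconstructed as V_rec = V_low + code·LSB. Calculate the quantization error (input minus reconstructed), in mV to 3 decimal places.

LSB = 1.25/2^11 = 0.610 mV.
(0.3990 − 0)/0.000610352 = 653.7216; ⌊·⌋ gives code 653.
V_rec = 0 + 653·0.000610352 = 0.39855957 V.
V_in − V_rec = 0.00044043 V = 0.440 mV.

0.440 mV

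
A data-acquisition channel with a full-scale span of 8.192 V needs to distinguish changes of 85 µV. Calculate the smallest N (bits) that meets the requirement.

Number of steps required ≥ 8.192 V / 85 µV = 96376.47.
Need 2^N ≥ 96376.47; 2^16 = 65536, 2^17 = 131072.
Minimum N = 17.

17 bits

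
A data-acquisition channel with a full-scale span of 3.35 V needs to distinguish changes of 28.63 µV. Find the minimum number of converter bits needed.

17 bits

Number of steps required ≥ 3.35 V / 28.63 µV = 117010.13.
Need 2^N ≥ 117010.13; 2^16 = 65536, 2^17 = 131072.
Minimum N = 17.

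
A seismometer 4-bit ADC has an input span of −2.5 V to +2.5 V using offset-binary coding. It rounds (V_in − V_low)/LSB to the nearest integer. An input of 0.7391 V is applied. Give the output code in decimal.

Full-scale span = 5 V; LSB = 5/2^4 = 312.500 mV.
(V_in − V_low)/LSB = (0.7391 − (−2.5)) / 0.3125 = 10.365.
Round → code 10.

code 10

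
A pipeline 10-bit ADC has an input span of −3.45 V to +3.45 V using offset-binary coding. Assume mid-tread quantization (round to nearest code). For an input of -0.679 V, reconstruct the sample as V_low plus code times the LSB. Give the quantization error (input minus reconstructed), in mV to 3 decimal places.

1.566 mV

LSB = 6.9/2^10 = 6.738 mV.
Scaled input = 411.2325 LSBs, so code = 411.
Reconstructed: -0.68056641 V.
Error = -0.679 − (−0.68056641) = 0.00156641 V = 1.566 mV.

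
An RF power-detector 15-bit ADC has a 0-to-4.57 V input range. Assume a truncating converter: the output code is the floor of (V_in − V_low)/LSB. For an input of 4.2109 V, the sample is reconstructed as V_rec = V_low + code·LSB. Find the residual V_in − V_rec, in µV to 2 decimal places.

LSB = 4.57/2^15 = 139.47 µV.
(V_in − V_low)/LSB = (4.2109 − 0)/0.000139465 = 30193.1666 → code 30193 (floor).
Code 30193 maps back to 0 + 30193×0.000139465 V = 4.2108768 V.
Difference: 2.323e-05 V → 23.23 µV.

23.23 µV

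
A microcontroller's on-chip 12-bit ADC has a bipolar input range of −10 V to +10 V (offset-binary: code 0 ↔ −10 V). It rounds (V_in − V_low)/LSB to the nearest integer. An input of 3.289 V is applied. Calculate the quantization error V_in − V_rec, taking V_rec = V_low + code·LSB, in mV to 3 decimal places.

-2.016 mV

Step size: 20 V ÷ 2^12 = 4.883 mV.
(3.289 − (−10))/0.00488281 = 2721.5872; round gives code 2722.
V_rec = (−10) + 2722·0.00488281 = 3.2910156 V.
V_in − V_rec = -0.00201563 V = -2.016 mV.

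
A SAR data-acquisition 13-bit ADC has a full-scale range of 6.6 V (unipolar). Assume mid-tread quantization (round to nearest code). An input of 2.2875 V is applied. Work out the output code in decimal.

code 2839

Full-scale span = 6.6 V; LSB = 6.6/2^13 = 0.806 mV.
(2.2875 − 0) / 0.000805664 = 2839.273 LSBs.
So the output code is 2839.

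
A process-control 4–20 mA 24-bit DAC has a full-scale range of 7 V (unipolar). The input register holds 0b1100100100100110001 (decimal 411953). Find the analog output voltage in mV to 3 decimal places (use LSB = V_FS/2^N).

LSB = 7 V / 2^24 = 0.42 µV.
Code 0b1100100100100110001 = 411953 decimal.
V_out = 0 + 411953 × 4.17233e-07 V = 0.17188 V.
= 171.880 mV.

171.880 mV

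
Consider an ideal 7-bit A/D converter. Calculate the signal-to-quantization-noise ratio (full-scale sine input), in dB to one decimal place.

SNR ≈ 6.02·N + 1.76 dB = 6.02·7 + 1.76 = 43.90 dB.

43.9 dB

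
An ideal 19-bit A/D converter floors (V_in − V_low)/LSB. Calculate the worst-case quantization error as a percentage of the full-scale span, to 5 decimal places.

Truncating → worst-case error = 1 LSB = V_FS/2^19, so 100/524288 = 0.000190735 % of full scale.

0.00019 %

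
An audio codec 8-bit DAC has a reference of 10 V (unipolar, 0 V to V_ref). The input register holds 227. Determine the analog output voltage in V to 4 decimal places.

8.8672 V

LSB = 10 V / 2^8 = 39.062 mV.
V_out = 0 + 227 × 0.0390625 V = 8.86719 V.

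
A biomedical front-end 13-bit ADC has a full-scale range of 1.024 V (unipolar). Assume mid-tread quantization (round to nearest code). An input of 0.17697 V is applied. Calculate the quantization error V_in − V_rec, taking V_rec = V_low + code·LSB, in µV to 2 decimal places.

LSB = 1.024/2^13 = 125.00 µV.
(0.17697 − 0)/0.000125 = 1415.7600; round gives code 1416.
Code 1416 maps back to 0 + 1416×0.000125 V = 0.177 V.
Error = 0.17697 − 0.177 = -3e-05 V = -30.00 µV.

-30.00 µV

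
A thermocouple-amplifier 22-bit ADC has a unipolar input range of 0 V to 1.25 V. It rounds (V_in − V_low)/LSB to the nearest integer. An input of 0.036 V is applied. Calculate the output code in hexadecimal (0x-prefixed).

code 0x1D7DC (decimal 120796)

LSB = 1.25 V / 4194304 = 0.30 µV.
(0.036 − 0) / 2.98023e-07 = 120795.955 LSBs.
round(120795.955) = 120796.
In hexadecimal (0x-prefixed): 0x1D7DC.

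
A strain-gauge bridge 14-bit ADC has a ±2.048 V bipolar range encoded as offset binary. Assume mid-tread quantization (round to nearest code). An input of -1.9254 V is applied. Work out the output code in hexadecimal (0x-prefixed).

LSB = 4.096 V / 16384 = 250.00 µV.
Input sits at 490.400 steps above V_low.
round(490.400) = 490.
In hexadecimal (0x-prefixed): 0x1EA.

code 0x1EA (decimal 490)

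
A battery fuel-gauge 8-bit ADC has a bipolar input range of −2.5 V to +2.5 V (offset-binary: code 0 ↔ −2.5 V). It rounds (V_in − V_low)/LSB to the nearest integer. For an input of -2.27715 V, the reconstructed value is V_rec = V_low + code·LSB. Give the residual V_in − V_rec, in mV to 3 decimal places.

One LSB is 5 V / 256 = 19.531 mV.
(V_in − V_low)/LSB = (-2.27715 − (−2.5))/0.0195312 = 11.4099 → code 11 (round).
V_rec = (−2.5) + 11·0.0195312 = -2.2851562 V.
Error = -2.27715 − (−2.2851562) = 0.00800625 V = 8.006 mV.

8.006 mV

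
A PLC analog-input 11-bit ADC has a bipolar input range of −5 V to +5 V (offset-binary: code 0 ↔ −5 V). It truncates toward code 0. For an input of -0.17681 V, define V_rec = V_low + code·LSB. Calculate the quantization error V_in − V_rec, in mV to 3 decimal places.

3.854 mV

One LSB is 10 V / 2048 = 4.883 mV.
(V_in − V_low)/LSB = (-0.17681 − (−5))/0.00488281 = 987.7893 → code 987 (floor).
V_rec = (−5) + 987·0.00488281 = -0.18066406 V.
V_in − V_rec = 0.00385406 V = 3.854 mV.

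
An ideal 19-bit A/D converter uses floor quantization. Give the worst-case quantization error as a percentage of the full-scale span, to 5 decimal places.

Truncating → worst-case error = 1 LSB = V_FS/2^19, so 100/524288 = 0.000190735 % of full scale.

0.00019 %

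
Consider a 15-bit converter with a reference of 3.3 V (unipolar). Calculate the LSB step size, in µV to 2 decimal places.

Full-scale span = 3.3 V.
LSB = 3.3 / 2^15 = 3.3 / 32768 = 0.000100708 V = 100.71 µV.

100.71 µV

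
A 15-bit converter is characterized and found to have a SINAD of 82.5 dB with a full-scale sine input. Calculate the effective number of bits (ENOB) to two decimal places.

ENOB = (SINAD − 1.76) / 6.02 = (82.5 − 1.76)/6.02 = 13.412.

13.41 bits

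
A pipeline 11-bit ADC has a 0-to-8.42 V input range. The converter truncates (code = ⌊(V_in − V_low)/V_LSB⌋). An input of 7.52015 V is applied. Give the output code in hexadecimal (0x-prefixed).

LSB = 8.42 V / 2048 = 4.111 mV.
Input sits at 1829.129 steps above V_low.
Floor → code 1829.
In hexadecimal (0x-prefixed): 0x725.

code 0x725 (decimal 1829)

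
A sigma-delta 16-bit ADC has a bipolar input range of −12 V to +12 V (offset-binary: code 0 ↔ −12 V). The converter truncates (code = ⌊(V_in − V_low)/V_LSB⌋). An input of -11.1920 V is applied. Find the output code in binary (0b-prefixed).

code 0b100010011110 (decimal 2206)

LSB = 24 V / 65536 = 366.21 µV.
(-11.1920 − (−12)) / 0.000366211 = 2206.379 LSBs.
So the output code is 2206.
In binary (0b-prefixed): 0b100010011110.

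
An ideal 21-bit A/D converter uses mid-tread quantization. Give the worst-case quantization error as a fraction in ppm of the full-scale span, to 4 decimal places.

0.2384 ppm

Rounding → worst-case error = ½ LSB = V_FS/2^22, so 1e+06/4194304 = 0.238419 ppm of full scale.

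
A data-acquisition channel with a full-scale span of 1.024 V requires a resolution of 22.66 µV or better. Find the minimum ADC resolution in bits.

16 bits

Number of steps required ≥ 1.024 V / 22.66 µV = 45189.76.
Need 2^N ≥ 45189.76; 2^15 = 32768, 2^16 = 65536.
Minimum N = 16.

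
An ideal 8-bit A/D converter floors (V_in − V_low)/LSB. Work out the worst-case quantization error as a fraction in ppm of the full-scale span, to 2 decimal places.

3906.25 ppm

Truncating → worst-case error = 1 LSB = V_FS/2^8, so 1e+06/256 = 3906.25 ppm of full scale.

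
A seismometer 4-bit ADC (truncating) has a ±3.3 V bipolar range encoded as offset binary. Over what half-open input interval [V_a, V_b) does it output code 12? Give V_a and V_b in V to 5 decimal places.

[1.65000 V, 2.06250 V)

LSB = 6.6/2^4 = 412.500 mV.
V_a = V_low + 12·LSB = 1.65 V; V_b = V_low + 13·LSB = 2.0625 V.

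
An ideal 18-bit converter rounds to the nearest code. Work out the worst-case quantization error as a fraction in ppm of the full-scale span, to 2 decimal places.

Rounding → worst-case error = ½ LSB = V_FS/2^19, so 1e+06/524288 = 1.90735 ppm of full scale.

1.91 ppm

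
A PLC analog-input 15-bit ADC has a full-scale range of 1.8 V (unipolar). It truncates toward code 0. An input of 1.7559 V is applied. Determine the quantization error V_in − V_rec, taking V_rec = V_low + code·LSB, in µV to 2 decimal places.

LSB = 1.8/2^15 = 54.93 µV.
Scaled input = 31965.1840 LSBs, so code = 31965.
Reconstructed: 1.7558899 V.
Error = 1.7559 − 1.7558899 = 1.01074e-05 V = 10.11 µV.

10.11 µV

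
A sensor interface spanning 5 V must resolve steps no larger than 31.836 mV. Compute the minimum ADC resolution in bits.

Number of steps required ≥ 5 V / 31.836 mV = 157.05.
Need 2^N ≥ 157.05; 2^7 = 128, 2^8 = 256.
Minimum N = 8.

8 bits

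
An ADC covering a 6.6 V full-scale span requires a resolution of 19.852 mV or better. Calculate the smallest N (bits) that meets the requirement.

9 bits

Number of steps required ≥ 6.6 V / 19.852 mV = 332.46.
Need 2^N ≥ 332.46; 2^8 = 256, 2^9 = 512.
Minimum N = 9.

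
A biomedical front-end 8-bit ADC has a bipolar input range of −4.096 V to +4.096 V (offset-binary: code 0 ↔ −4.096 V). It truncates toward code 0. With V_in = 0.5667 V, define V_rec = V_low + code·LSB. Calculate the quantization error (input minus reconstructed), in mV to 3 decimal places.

22.700 mV

Step size: 8.192 V ÷ 2^8 = 32.000 mV.
(0.5667 − (−4.096))/0.032 = 145.7094; ⌊·⌋ gives code 145.
Reconstructed: 0.544 V.
V_in − V_rec = 0.0227 V = 22.700 mV.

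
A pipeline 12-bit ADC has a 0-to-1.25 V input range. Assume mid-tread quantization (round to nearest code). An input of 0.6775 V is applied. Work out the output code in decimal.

code 2220

Full-scale span = 1.25 V; LSB = 1.25/2^12 = 305.18 µV.
Input sits at 2220.032 steps above V_low.
So the output code is 2220.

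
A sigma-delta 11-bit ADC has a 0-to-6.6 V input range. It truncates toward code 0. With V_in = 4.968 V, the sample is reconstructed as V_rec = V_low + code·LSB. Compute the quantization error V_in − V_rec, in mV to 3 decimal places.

One LSB is 6.6 V / 2048 = 3.223 mV.
Scaled input = 1541.5855 LSBs, so code = 1541.
V_rec = 0 + 1541·0.00322266 = 4.9661133 V.
V_in − V_rec = 0.00188672 V = 1.887 mV.

1.887 mV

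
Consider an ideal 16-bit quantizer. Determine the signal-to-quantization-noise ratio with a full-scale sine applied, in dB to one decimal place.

98.1 dB

SNR ≈ 6.02·N + 1.76 dB = 6.02·16 + 1.76 = 98.08 dB.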